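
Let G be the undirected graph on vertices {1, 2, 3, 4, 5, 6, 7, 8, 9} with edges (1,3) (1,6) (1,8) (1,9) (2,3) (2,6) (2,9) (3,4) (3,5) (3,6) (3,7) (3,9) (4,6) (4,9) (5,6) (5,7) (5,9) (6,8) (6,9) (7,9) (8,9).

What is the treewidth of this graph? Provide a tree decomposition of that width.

Treewidth 3.
Bags: B1 = {1, 3, 6, 9}  B2 = {2, 3, 6, 9}  B3 = {1, 6, 8, 9}  B4 = {3, 5, 6, 9}  B5 = {3, 5, 7, 9}  B6 = {3, 4, 6, 9}
Tree: B1–B2, B1–B3, B1–B4, B4–B5, B4–B6

Every bag has size at most 4, so the width is 4 − 1 = 3 and tw(G) ≤ 3. On the other hand G contains the 4-clique {1, 6, 8, 9}. A clique must lie in a single bag of any decomposition, so no decomposition can have width below 3. Hence tw(G) = 3 exactly.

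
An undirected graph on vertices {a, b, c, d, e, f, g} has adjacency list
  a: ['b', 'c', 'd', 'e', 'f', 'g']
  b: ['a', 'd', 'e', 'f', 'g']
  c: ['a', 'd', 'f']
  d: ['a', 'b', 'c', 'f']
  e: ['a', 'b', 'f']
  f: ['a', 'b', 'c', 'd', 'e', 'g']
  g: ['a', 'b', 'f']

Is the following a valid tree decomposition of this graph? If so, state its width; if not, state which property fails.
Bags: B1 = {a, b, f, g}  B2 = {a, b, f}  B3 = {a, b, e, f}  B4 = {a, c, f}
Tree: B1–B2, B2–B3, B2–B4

No — vertex d appears in no bag.

A tree decomposition must satisfy three properties: every vertex lies in some bag; for every edge, both endpoints lie together in some bag; and for every vertex, the bags containing it form a connected subtree. Here vertex d appears in no bag, so the decomposition is invalid.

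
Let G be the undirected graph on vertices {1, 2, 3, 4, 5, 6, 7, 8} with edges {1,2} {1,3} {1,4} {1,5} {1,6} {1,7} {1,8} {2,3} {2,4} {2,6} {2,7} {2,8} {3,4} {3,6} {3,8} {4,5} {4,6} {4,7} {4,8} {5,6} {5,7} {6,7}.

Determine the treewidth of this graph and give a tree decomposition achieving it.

The largest bag has 5 vertices, giving width 4; this decomposition certifies tw(G) ≤ 4. For the lower bound, the 5 vertices {1, 2, 3, 4, 8} are pairwise adjacent, and any tree decomposition puts a clique entirely inside one bag — forcing width ≥ 4. The upper and lower bounds meet at 4, so that is the treewidth.

Treewidth 4.
Bags: B1 = {1, 2, 4, 6, 7}  B2 = {1, 2, 3, 4, 6}  B3 = {1, 4, 5, 6, 7}  B4 = {1, 2, 3, 4, 8}
Tree: B1–B2, B1–B3, B2–B4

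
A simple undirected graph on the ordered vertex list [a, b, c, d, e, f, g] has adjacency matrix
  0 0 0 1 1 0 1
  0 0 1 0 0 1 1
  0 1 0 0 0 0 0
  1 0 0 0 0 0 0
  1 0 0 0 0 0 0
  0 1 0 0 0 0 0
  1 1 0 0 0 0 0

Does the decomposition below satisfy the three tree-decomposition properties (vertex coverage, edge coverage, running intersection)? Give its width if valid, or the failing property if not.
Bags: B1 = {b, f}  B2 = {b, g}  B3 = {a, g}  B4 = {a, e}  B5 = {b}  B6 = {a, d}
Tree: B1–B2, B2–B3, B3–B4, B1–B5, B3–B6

No — vertex c appears in no bag.

A tree decomposition must satisfy three properties: every vertex lies in some bag; for every edge, both endpoints lie together in some bag; and for every vertex, the bags containing it form a connected subtree. Here vertex c appears in no bag, so the decomposition is invalid.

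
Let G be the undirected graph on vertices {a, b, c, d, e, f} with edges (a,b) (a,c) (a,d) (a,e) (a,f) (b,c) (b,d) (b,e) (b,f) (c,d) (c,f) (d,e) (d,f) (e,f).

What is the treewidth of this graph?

A width-4 tree decomposition is:
Bags: B1 = {a, b, c, d, f}  B2 = {a, b, d, e, f}
Tree: B1–B2
Each bag holds 5 vertices, so the decomposition has width 4, which upper-bounds the treewidth. Conversely, {a, b, d, e, f} is a clique of size 5, and the vertices of any clique must share a bag in every tree decomposition; so some bag has ≥ 5 vertices and tw(G) ≥ 4. Therefore the treewidth is 4.

4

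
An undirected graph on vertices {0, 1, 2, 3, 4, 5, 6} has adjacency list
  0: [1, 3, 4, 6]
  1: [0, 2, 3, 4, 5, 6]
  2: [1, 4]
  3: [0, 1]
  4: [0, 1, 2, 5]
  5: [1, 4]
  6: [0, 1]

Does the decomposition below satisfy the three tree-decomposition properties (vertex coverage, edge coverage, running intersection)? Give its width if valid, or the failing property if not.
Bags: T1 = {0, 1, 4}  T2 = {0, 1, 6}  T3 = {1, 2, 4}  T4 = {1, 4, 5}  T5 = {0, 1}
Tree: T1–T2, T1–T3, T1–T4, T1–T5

No — vertex 3 appears in no bag.

A tree decomposition must satisfy three properties: every vertex lies in some bag; for every edge, both endpoints lie together in some bag; and for every vertex, the bags containing it form a connected subtree. Here vertex 3 appears in no bag, so the decomposition is invalid.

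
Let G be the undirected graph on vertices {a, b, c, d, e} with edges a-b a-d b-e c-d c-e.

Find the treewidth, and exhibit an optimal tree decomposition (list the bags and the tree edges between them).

The largest bag has 3 vertices, giving width 2; this decomposition certifies tw(G) ≤ 2. Since b–e–c–d–a–b is a cycle in G, G is not acyclic. Forests are exactly the graphs of treewidth ≤ 1, so tw(G) ≥ 2. Hence tw(G) = 2 exactly.

Treewidth 2.
One optimal decomposition is:
Bags: B1 = {b, c, e}  B2 = {b, c, d}  B3 = {a, b, d}
Tree: B1–B2, B2–B3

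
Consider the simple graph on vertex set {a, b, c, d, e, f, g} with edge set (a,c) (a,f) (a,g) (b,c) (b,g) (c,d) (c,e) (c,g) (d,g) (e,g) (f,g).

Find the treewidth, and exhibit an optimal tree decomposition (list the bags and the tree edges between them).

Each bag holds 3 vertices, so the decomposition has width 2, which upper-bounds the treewidth. For the lower bound, the 3 vertices {c, d, g} are pairwise adjacent, and any tree decomposition puts a clique entirely inside one bag — forcing width ≥ 2. Hence tw(G) = 2 exactly.

Treewidth 2.
Bags: B1 = {a, c, g}  B2 = {a, f, g}  B3 = {c, d, g}  B4 = {b, c, g}  B5 = {c, e, g}
Tree: B1–B2, B1–B3, B3–B4, B3–B5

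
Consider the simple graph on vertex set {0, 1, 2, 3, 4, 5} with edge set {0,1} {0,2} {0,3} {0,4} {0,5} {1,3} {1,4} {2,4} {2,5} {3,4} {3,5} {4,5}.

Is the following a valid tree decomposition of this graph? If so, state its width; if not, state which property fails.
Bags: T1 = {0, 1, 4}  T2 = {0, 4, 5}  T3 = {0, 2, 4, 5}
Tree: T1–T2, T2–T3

A tree decomposition must satisfy three properties: every vertex lies in some bag; for every edge, both endpoints lie together in some bag; and for every vertex, the bags containing it form a connected subtree. Here vertex 3 appears in no bag, so the decomposition is invalid.

No — vertex 3 appears in no bag.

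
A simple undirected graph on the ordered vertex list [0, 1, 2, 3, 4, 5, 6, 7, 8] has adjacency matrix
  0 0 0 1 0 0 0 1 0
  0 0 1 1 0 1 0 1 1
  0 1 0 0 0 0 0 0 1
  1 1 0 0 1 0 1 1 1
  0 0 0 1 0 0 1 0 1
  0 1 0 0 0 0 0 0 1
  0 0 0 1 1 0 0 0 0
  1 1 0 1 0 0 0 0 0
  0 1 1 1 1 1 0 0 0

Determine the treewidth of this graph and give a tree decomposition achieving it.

Every bag has size at most 3, so the width is 3 − 1 = 2 and tw(G) ≤ 2. Conversely, {1, 2, 8} is a clique of size 3, and the vertices of any clique must share a bag in every tree decomposition; so some bag has ≥ 3 vertices and tw(G) ≥ 2. The upper and lower bounds meet at 2, so that is the treewidth.

Treewidth 2.
Bags: B1 = {3, 4, 8}  B2 = {1, 3, 8}  B3 = {1, 2, 8}  B4 = {1, 5, 8}  B5 = {1, 3, 7}  B6 = {3, 4, 6}  B7 = {0, 3, 7}
Tree: B1–B2, B2–B3, B2–B4, B2–B5, B1–B6, B5–B7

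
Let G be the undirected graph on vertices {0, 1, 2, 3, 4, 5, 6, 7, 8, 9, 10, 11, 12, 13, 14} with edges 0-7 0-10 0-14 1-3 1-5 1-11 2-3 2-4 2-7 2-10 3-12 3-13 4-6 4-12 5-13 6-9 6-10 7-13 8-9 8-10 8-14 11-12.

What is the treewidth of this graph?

3

A width-3 tree decomposition is:
Bags: B1 = {0, 8, 9, 14}  B2 = {0, 8, 9, 10}  B3 = {0, 6, 9, 10}  B4 = {0, 6, 7, 10}  B5 = {2, 6, 7, 10}  B6 = {2, 4, 6, 7}  B7 = {2, 4, 7, 13}  B8 = {2, 3, 4, 13}  B9 = {3, 4, 12, 13}  B10 = {3, 5, 12, 13}  B11 = {1, 3, 5, 12}  B12 = {1, 5, 11, 12}
Tree: B1–B2, B2–B3, B3–B4, B4–B5, B5–B6, B6–B7, B7–B8, B8–B9, B9–B10, B10–B11, B11–B12
Every bag has size at most 4, so the width is 4 − 1 = 3 and tw(G) ≤ 3. For the lower bound: the 4 vertex sets {8,9,14}, {0}, {10}, {2,4,6,7} are disjoint, each induces a connected subgraph, and every pair is joined by at least one edge of G. Contracting each set to a single vertex therefore yields K_{4} as a minor, and since treewidth is minor-monotone, tw(G) ≥ tw(K_{4}) = 3. Therefore the treewidth is 3.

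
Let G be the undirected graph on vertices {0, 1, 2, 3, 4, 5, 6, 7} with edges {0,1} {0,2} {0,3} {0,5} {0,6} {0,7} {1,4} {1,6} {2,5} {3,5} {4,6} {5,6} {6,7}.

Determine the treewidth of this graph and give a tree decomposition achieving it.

Treewidth 2.
One such decomposition:
Bags: B1 = {0, 5, 6}  B2 = {0, 6, 7}  B3 = {0, 1, 6}  B4 = {0, 3, 5}  B5 = {0, 2, 5}  B6 = {1, 4, 6}
Tree: B1–B2, B1–B3, B1–B4, B1–B5, B3–B6

The largest bag has 3 vertices, giving width 2; this decomposition certifies tw(G) ≤ 2. For the lower bound, the 3 vertices {0, 1, 6} are pairwise adjacent, and any tree decomposition puts a clique entirely inside one bag — forcing width ≥ 2. Combining the bounds, tw(G) = 2.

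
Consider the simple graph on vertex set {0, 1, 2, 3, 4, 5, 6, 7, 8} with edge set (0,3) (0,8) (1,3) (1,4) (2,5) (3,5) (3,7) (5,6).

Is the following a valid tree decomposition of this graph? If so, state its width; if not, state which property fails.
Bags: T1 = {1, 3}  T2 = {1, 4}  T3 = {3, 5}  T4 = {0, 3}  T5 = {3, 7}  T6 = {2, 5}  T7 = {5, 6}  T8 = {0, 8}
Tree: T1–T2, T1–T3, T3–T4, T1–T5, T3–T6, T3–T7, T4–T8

Yes; width 1.

Every vertex of G appears in some bag (union = {0, 1, 2, 3, 4, 5, 6, 7, 8}); every edge is covered by a bag; and for each vertex v the set of bags containing v is connected in the bag tree. The decomposition is therefore valid. The largest bag has 2 vertices, so the width is 1.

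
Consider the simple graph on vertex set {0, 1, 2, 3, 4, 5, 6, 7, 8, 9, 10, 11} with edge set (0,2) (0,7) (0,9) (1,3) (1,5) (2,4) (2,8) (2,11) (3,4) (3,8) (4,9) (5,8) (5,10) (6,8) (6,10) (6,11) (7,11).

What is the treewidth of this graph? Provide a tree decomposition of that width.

Treewidth 3.
Bags: B1 = {0, 4, 7, 9}  B2 = {0, 2, 4, 7}  B3 = {2, 4, 7, 11}  B4 = {2, 3, 4, 11}  B5 = {2, 3, 8, 11}  B6 = {3, 6, 8, 11}  B7 = {1, 3, 6, 8}  B8 = {1, 5, 6, 8}  B9 = {1, 5, 6, 10}
Tree: B1–B2, B2–B3, B3–B4, B4–B5, B5–B6, B6–B7, B7–B8, B8–B9

Each bag holds 4 vertices, so the decomposition has width 3, which upper-bounds the treewidth. For the lower bound: the 4 vertex sets {0,7,9}, {4}, {2}, {3,6,8,11} are disjoint, each induces a connected subgraph, and every pair is joined by at least one edge of G. Contracting each set to a single vertex therefore yields K_{4} as a minor, and since treewidth is minor-monotone, tw(G) ≥ tw(K_{4}) = 3. Therefore the treewidth is 3.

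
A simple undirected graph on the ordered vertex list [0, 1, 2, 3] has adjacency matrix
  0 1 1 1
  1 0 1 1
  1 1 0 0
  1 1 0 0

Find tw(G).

A width-2 tree decomposition is:
Bags: B1 = {0, 1, 3}  B2 = {0, 1, 2}
Tree: B1–B2
Each bag holds 3 vertices, so the decomposition has width 2, which upper-bounds the treewidth. On the other hand G contains the 3-clique {0, 1, 2}. A clique must lie in a single bag of any decomposition, so no decomposition can have width below 2. Combining the bounds, tw(G) = 2.

2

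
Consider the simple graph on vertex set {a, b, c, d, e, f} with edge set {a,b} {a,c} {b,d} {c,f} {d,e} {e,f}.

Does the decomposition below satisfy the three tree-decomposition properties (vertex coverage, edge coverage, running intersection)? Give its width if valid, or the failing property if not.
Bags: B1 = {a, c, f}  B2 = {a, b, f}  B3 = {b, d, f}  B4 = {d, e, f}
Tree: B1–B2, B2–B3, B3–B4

Checking the three conditions: (i) the bags cover all of {a, b, c, d, e, f}; (ii) for each edge, some bag contains both endpoints; (iii) the bags containing any fixed vertex form a subtree. All hold, so the decomposition is valid with width 3 − 1 = 2.

Yes; width 2.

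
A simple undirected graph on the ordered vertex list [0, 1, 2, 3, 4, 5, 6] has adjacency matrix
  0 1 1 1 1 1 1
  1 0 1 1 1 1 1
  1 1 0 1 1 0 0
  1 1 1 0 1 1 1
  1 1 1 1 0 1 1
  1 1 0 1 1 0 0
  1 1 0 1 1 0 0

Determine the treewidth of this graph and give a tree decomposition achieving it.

Treewidth 4.
One optimal decomposition is:
Bags: B1 = {0, 1, 3, 4, 5}  B2 = {0, 1, 3, 4, 6}  B3 = {0, 1, 2, 3, 4}
Tree: B1–B2, B1–B3

Every bag has size at most 5, so the width is 5 − 1 = 4 and tw(G) ≤ 4. For the lower bound, the 5 vertices {0, 1, 2, 3, 4} are pairwise adjacent, and any tree decomposition puts a clique entirely inside one bag — forcing width ≥ 4. The upper and lower bounds meet at 4, so that is the treewidth.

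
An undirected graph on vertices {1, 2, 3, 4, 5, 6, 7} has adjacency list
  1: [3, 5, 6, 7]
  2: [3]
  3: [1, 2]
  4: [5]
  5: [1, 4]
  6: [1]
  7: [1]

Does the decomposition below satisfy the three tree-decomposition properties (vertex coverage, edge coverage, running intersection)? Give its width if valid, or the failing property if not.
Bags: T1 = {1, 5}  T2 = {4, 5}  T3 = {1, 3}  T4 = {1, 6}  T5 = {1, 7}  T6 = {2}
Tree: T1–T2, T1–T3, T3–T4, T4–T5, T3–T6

A tree decomposition must satisfy three properties: every vertex lies in some bag; for every edge, both endpoints lie together in some bag; and for every vertex, the bags containing it form a connected subtree. Here edge (3,2) lies in no bag, so the decomposition is invalid.

No — edge (3,2) lies in no bag.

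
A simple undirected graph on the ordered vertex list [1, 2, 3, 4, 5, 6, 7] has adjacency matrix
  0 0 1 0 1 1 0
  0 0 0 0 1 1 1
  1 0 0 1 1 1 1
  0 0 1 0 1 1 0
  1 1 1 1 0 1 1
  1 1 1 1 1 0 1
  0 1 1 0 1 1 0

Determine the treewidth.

A width-3 tree decomposition is:
Bags: B1 = {3, 5, 6, 7}  B2 = {3, 4, 5, 6}  B3 = {2, 5, 6, 7}  B4 = {1, 3, 5, 6}
Tree: B1–B2, B1–B3, B1–B4
Each bag holds 4 vertices, so the decomposition has width 3, which upper-bounds the treewidth. For the lower bound, the 4 vertices {2, 5, 6, 7} are pairwise adjacent, and any tree decomposition puts a clique entirely inside one bag — forcing width ≥ 3. Therefore the treewidth is 3.

3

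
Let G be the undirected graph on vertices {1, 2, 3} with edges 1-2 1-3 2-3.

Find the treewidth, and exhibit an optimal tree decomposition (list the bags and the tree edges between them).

A single bag containing all 3 vertices is trivially a valid decomposition of width 2. Conversely, {1, 2, 3} is a clique of size 3, and the vertices of any clique must share a bag in every tree decomposition; so some bag has ≥ 3 vertices and tw(G) ≥ 2. Hence tw(G) = 2 exactly.

Treewidth 2.
One optimal decomposition is:
Bags: B1 = {1, 2, 3}
Tree: (single bag)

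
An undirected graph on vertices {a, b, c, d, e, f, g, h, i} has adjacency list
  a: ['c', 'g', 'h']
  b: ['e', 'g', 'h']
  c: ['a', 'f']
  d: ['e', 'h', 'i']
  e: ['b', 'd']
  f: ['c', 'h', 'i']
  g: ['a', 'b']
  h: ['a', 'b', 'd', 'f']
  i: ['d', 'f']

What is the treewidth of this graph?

A width-3 tree decomposition is:
Bags: B1 = {a, c, f, g}  B2 = {a, f, g, h}  B3 = {b, f, g, h}  B4 = {b, f, h, i}  B5 = {b, d, h, i}  B6 = {b, d, e, i}
Tree: B1–B2, B2–B3, B3–B4, B4–B5, B5–B6
Every bag has size at most 4, so the width is 4 − 1 = 3 and tw(G) ≤ 3. For the lower bound: the 4 vertex sets {a,c,g}, {f}, {h}, {b,d,e,i} are disjoint, each induces a connected subgraph, and every pair is joined by at least one edge of G. Contracting each set to a single vertex therefore yields K_{4} as a minor, and since treewidth is minor-monotone, tw(G) ≥ tw(K_{4}) = 3. The upper and lower bounds meet at 3, so that is the treewidth.

3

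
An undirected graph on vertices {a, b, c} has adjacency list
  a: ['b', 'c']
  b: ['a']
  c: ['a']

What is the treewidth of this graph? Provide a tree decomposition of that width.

Treewidth 1.
One optimal decomposition is:
Bags: B1 = {a, b}  B2 = {a, c}
Tree: B1–B2

Each bag holds 2 vertices, so the decomposition has width 1, which upper-bounds the treewidth. Any graph with an edge has treewidth ≥ 1, and G has the edge b–a. Therefore the treewidth is 1.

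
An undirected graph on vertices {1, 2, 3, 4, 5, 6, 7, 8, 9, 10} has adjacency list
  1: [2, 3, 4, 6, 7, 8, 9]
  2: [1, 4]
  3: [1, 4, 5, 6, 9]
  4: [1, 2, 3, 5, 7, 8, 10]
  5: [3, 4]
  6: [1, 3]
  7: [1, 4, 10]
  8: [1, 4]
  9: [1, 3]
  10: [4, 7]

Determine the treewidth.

A width-2 tree decomposition is:
Bags: B1 = {1, 3, 4}  B2 = {1, 3, 6}  B3 = {1, 4, 7}  B4 = {1, 4, 8}  B5 = {3, 4, 5}  B6 = {1, 3, 9}  B7 = {1, 2, 4}  B8 = {4, 7, 10}
Tree: B1–B2, B1–B3, B3–B4, B1–B5, B1–B6, B4–B7, B3–B8
Each bag holds 3 vertices, so the decomposition has width 2, which upper-bounds the treewidth. For the lower bound, the 3 vertices {1, 3, 9} are pairwise adjacent, and any tree decomposition puts a clique entirely inside one bag — forcing width ≥ 2. Combining the bounds, tw(G) = 2.

2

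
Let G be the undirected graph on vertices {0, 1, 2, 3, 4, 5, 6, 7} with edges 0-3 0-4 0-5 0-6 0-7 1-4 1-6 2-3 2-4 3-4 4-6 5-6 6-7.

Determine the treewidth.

A width-2 tree decomposition is:
Bags: B1 = {2, 3, 4}  B2 = {0, 3, 4}  B3 = {0, 4, 6}  B4 = {0, 5, 6}  B5 = {1, 4, 6}  B6 = {0, 6, 7}
Tree: B1–B2, B2–B3, B3–B4, B3–B5, B4–B6
Every bag has size at most 3, so the width is 3 − 1 = 2 and tw(G) ≤ 2. For the lower bound, the 3 vertices {0, 3, 4} are pairwise adjacent, and any tree decomposition puts a clique entirely inside one bag — forcing width ≥ 2. Hence tw(G) = 2 exactly.

2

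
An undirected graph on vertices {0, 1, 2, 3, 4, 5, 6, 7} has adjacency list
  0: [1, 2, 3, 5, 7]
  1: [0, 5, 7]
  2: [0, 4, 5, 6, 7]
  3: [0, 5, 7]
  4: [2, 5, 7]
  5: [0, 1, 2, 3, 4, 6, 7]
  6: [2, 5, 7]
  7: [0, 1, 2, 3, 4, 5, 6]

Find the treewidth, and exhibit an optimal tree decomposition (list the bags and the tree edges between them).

Treewidth 3.
Bags: B1 = {0, 3, 5, 7}  B2 = {0, 1, 5, 7}  B3 = {0, 2, 5, 7}  B4 = {2, 5, 6, 7}  B5 = {2, 4, 5, 7}
Tree: B1–B2, B1–B3, B3–B4, B3–B5

The largest bag has 4 vertices, giving width 3; this decomposition certifies tw(G) ≤ 3. On the other hand G contains the 4-clique {0, 1, 5, 7}. A clique must lie in a single bag of any decomposition, so no decomposition can have width below 3. Hence tw(G) = 3 exactly.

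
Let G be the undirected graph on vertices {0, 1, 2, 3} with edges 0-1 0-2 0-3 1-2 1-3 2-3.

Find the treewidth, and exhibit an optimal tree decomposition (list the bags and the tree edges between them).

With just one bag of size 4, the width is 4 − 1 = 3, so tw(G) ≤ 3. On the other hand G contains the 4-clique {0, 1, 2, 3}. A clique must lie in a single bag of any decomposition, so no decomposition can have width below 3. Therefore the treewidth is 3.

Treewidth 3.
One such decomposition:
Bags: B1 = {0, 1, 2, 3}
Tree: (single bag)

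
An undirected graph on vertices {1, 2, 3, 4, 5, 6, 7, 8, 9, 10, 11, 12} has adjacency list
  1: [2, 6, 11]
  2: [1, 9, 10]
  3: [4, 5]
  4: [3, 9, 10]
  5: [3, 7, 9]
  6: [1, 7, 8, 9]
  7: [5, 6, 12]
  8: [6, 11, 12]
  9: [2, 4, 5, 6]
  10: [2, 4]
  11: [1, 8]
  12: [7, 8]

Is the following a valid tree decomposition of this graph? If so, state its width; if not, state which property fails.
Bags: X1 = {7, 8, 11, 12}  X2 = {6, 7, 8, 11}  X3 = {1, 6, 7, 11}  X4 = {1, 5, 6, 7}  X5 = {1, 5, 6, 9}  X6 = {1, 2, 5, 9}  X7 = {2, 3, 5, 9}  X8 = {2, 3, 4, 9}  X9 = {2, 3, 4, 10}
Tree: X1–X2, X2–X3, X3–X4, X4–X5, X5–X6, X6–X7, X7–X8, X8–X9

Every vertex of G appears in some bag (union = {1, 2, 3, 4, 5, 6, 7, 8, 9, 10, 11, 12}); every edge is covered by a bag; and for each vertex v the set of bags containing v is connected in the bag tree. The decomposition is therefore valid. The largest bag has 4 vertices, so the width is 3.

Yes; width 3.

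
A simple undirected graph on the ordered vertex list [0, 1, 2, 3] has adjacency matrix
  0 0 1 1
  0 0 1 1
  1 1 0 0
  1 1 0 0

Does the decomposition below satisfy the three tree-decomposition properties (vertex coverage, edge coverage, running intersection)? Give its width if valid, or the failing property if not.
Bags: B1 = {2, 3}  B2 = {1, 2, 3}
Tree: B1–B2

No — vertex 0 appears in no bag.

A tree decomposition must satisfy three properties: every vertex lies in some bag; for every edge, both endpoints lie together in some bag; and for every vertex, the bags containing it form a connected subtree. Here vertex 0 appears in no bag, so the decomposition is invalid.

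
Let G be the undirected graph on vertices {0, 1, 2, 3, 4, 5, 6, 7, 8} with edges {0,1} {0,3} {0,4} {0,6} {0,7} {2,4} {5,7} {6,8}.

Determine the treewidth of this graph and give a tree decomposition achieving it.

Treewidth 1.
One such decomposition:
Bags: B1 = {0, 6}  B2 = {0, 7}  B3 = {5, 7}  B4 = {6, 8}  B5 = {0, 4}  B6 = {0, 1}  B7 = {0, 3}  B8 = {2, 4}
Tree: B1–B2, B2–B3, B1–B4, B1–B5, B5–B6, B5–B7, B5–B8

Every bag has size at most 2, so the width is 2 − 1 = 1 and tw(G) ≤ 1. Since G has at least one edge (e.g. 0–6), it is not an edgeless graph, so tw(G) ≥ 1. Therefore the treewidth is 1.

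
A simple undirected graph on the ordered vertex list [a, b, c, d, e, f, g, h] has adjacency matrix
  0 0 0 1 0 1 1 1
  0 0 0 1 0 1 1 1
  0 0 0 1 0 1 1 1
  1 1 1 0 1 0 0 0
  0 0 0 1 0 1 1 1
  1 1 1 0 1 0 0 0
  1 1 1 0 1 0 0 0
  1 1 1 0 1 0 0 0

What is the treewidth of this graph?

4

A width-4 tree decomposition is:
Bags: B1 = {b, d, f, g, h}  B2 = {a, d, f, g, h}  B3 = {c, d, f, g, h}  B4 = {d, e, f, g, h}
Tree: B1–B2, B2–B3, B3–B4
The largest bag has 5 vertices, giving width 4; this decomposition certifies tw(G) ≤ 4. For the lower bound: the 5 vertex sets {b,h}, {a,f}, {c,d}, {g}, {e} are disjoint, each induces a connected subgraph, and every pair is joined by at least one edge of G. Contracting each set to a single vertex therefore yields K_{5} as a minor, and since treewidth is minor-monotone, tw(G) ≥ tw(K_{5}) = 4. Therefore the treewidth is 4.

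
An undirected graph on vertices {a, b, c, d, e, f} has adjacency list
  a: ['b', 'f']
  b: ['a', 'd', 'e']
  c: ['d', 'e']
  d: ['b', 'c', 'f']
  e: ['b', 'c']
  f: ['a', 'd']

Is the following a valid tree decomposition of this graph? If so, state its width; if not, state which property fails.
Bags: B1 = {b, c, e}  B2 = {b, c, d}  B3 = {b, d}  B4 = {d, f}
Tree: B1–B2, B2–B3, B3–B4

A tree decomposition must satisfy three properties: every vertex lies in some bag; for every edge, both endpoints lie together in some bag; and for every vertex, the bags containing it form a connected subtree. Here vertex a appears in no bag, so the decomposition is invalid.

No — vertex a appears in no bag.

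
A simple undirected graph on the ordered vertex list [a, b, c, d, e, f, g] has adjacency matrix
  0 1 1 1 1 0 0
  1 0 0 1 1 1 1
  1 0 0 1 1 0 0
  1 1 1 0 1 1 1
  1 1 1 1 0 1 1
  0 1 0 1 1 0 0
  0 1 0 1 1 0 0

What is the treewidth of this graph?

3

A width-3 tree decomposition is:
Bags: B1 = {a, c, d, e}  B2 = {a, b, d, e}  B3 = {b, d, e, g}  B4 = {b, d, e, f}
Tree: B1–B2, B2–B3, B2–B4
Each bag holds 4 vertices, so the decomposition has width 3, which upper-bounds the treewidth. Conversely, {a, c, d, e} is a clique of size 4, and the vertices of any clique must share a bag in every tree decomposition; so some bag has ≥ 4 vertices and tw(G) ≥ 3. Hence tw(G) = 3 exactly.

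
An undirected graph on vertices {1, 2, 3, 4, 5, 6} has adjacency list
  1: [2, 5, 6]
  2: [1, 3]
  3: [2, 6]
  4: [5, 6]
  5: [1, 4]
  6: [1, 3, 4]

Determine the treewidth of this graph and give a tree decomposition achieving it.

Treewidth 2.
One optimal decomposition is:
Bags: B1 = {4, 5, 6}  B2 = {1, 5, 6}  B3 = {1, 3, 6}  B4 = {1, 2, 3}
Tree: B1–B2, B2–B3, B3–B4

Every bag has size at most 3, so the width is 3 − 1 = 2 and tw(G) ≤ 2. For the lower bound, G contains the cycle 4–5–1–6–4, so G is not a forest; only forests have treewidth ≤ 1, hence tw(G) ≥ 2. Combining the bounds, tw(G) = 2.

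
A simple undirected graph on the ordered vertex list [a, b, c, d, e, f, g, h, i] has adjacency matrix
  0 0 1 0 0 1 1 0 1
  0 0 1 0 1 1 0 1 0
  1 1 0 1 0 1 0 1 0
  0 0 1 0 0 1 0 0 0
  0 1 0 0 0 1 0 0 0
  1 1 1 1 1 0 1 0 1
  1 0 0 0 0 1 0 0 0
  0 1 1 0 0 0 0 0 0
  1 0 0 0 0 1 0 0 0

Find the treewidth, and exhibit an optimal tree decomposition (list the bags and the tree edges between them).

Every bag has size at most 3, so the width is 3 − 1 = 2 and tw(G) ≤ 2. Conversely, {b, c, h} is a clique of size 3, and the vertices of any clique must share a bag in every tree decomposition; so some bag has ≥ 3 vertices and tw(G) ≥ 2. Hence tw(G) = 2 exactly.

Treewidth 2.
Bags: B1 = {b, c, h}  B2 = {b, c, f}  B3 = {a, c, f}  B4 = {a, f, g}  B5 = {a, f, i}  B6 = {c, d, f}  B7 = {b, e, f}
Tree: B1–B2, B2–B3, B3–B4, B4–B5, B2–B6, B2–B7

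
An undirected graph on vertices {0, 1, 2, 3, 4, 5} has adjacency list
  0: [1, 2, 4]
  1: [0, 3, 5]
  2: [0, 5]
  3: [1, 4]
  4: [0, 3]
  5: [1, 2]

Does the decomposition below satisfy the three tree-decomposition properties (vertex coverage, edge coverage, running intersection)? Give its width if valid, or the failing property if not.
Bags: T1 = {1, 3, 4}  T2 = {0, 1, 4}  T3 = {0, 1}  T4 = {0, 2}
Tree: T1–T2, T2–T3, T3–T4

No — vertex 5 appears in no bag.

A tree decomposition must satisfy three properties: every vertex lies in some bag; for every edge, both endpoints lie together in some bag; and for every vertex, the bags containing it form a connected subtree. Here vertex 5 appears in no bag, so the decomposition is invalid.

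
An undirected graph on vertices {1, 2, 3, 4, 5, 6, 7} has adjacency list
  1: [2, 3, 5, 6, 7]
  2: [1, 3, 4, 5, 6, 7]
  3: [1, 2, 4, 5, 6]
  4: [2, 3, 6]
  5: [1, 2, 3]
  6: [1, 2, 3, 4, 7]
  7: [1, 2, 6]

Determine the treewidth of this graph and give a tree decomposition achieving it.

Each bag holds 4 vertices, so the decomposition has width 3, which upper-bounds the treewidth. On the other hand G contains the 4-clique {1, 2, 3, 5}. A clique must lie in a single bag of any decomposition, so no decomposition can have width below 3. Combining the bounds, tw(G) = 3.

Treewidth 3.
Bags: B1 = {1, 2, 3, 6}  B2 = {2, 3, 4, 6}  B3 = {1, 2, 3, 5}  B4 = {1, 2, 6, 7}
Tree: B1–B2, B1–B3, B1–B4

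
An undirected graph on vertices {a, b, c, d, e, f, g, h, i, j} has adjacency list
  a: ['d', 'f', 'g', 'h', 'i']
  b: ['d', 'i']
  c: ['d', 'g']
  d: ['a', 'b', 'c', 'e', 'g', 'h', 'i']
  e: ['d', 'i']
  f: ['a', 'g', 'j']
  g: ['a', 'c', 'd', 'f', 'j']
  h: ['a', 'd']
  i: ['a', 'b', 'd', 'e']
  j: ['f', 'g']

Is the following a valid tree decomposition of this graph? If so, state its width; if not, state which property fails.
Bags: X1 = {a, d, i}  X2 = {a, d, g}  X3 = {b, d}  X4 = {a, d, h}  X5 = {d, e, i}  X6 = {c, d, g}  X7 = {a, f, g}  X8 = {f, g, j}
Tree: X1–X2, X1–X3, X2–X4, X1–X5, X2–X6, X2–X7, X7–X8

A tree decomposition must satisfy three properties: every vertex lies in some bag; for every edge, both endpoints lie together in some bag; and for every vertex, the bags containing it form a connected subtree. Here edge (i,b) lies in no bag, so the decomposition is invalid.

No — edge (i,b) lies in no bag.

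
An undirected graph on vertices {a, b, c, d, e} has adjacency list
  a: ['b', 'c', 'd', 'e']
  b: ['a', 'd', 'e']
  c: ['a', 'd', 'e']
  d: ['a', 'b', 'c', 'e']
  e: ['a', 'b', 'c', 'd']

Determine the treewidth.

3

A width-3 tree decomposition is:
Bags: B1 = {a, b, d, e}  B2 = {a, c, d, e}
Tree: B1–B2
The largest bag has 4 vertices, giving width 3; this decomposition certifies tw(G) ≤ 3. On the other hand G contains the 4-clique {a, c, d, e}. A clique must lie in a single bag of any decomposition, so no decomposition can have width below 3. Hence tw(G) = 3 exactly.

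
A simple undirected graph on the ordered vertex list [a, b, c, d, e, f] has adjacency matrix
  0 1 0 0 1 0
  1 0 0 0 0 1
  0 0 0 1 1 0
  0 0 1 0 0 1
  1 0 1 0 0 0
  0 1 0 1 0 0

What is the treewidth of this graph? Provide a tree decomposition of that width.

Each bag holds 3 vertices, so the decomposition has width 2, which upper-bounds the treewidth. For the lower bound, G contains the cycle f–d–c–e–a–b–f, so G is not a forest; only forests have treewidth ≤ 1, hence tw(G) ≥ 2. Combining the bounds, tw(G) = 2.

Treewidth 2.
One such decomposition:
Bags: B1 = {c, d, f}  B2 = {c, e, f}  B3 = {a, e, f}  B4 = {a, b, f}
Tree: B1–B2, B2–B3, B3–B4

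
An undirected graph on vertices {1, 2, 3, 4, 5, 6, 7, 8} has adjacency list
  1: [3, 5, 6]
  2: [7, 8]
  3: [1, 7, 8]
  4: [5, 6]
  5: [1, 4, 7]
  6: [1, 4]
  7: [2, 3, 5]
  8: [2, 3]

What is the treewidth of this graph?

A width-2 tree decomposition is:
Bags: B1 = {2, 7, 8}  B2 = {3, 7, 8}  B3 = {3, 5, 7}  B4 = {1, 3, 5}  B5 = {1, 4, 5}  B6 = {1, 4, 6}
Tree: B1–B2, B2–B3, B3–B4, B4–B5, B5–B6
Every bag has size at most 3, so the width is 3 − 1 = 2 and tw(G) ≤ 2. For the lower bound, G contains the cycle 2–8–3–7–2, so G is not a forest; only forests have treewidth ≤ 1, hence tw(G) ≥ 2. The upper and lower bounds meet at 2, so that is the treewidth.

2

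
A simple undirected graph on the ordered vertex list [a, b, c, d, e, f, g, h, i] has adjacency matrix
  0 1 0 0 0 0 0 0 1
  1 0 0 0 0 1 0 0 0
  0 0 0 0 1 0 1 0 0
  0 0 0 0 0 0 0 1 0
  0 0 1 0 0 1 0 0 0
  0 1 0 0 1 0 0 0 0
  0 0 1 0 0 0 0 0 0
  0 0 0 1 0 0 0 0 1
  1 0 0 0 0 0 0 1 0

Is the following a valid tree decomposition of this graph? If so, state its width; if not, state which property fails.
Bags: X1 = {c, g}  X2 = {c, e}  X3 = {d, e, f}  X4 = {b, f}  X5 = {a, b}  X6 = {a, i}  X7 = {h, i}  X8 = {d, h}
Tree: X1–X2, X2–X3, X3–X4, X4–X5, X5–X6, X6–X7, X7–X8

A tree decomposition must satisfy three properties: every vertex lies in some bag; for every edge, both endpoints lie together in some bag; and for every vertex, the bags containing it form a connected subtree. Here bags containing vertex d are not connected in the tree, so the decomposition is invalid.

No — bags containing vertex d are not connected in the tree.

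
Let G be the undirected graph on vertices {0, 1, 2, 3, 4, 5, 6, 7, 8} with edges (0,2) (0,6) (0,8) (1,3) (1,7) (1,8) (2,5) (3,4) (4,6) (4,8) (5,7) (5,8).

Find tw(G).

3

A width-3 tree decomposition is:
Bags: B1 = {0, 2, 4, 6}  B2 = {0, 2, 4, 8}  B3 = {2, 4, 5, 8}  B4 = {3, 4, 5, 8}  B5 = {1, 3, 5, 8}  B6 = {1, 3, 5, 7}
Tree: B1–B2, B2–B3, B3–B4, B4–B5, B5–B6
Each bag holds 4 vertices, so the decomposition has width 3, which upper-bounds the treewidth. For the lower bound: the 4 vertex sets {0,2,6}, {4}, {8}, {1,3,5,7} are disjoint, each induces a connected subgraph, and every pair is joined by at least one edge of G. Contracting each set to a single vertex therefore yields K_{4} as a minor, and since treewidth is minor-monotone, tw(G) ≥ tw(K_{4}) = 3. The upper and lower bounds meet at 3, so that is the treewidth.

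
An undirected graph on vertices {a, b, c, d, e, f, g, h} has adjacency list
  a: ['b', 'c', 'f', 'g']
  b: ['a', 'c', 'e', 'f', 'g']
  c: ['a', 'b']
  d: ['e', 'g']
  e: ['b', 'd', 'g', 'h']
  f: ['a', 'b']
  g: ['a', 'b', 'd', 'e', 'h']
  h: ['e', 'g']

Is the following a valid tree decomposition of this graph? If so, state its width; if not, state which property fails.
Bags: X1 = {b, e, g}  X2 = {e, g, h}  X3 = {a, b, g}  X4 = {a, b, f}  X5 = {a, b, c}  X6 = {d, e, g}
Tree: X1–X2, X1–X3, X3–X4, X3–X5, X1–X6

Vertex coverage: the bags together contain {a, b, c, d, e, f, g, h}, the full vertex set. Edge coverage: each edge of G has both endpoints in at least one bag. Running intersection: for every vertex, the bags containing it form a connected subtree. All three properties hold, so this is a valid tree decomposition of width max|bag| − 1 = 2, and hence tw(G) ≤ 2.

Yes; width 2.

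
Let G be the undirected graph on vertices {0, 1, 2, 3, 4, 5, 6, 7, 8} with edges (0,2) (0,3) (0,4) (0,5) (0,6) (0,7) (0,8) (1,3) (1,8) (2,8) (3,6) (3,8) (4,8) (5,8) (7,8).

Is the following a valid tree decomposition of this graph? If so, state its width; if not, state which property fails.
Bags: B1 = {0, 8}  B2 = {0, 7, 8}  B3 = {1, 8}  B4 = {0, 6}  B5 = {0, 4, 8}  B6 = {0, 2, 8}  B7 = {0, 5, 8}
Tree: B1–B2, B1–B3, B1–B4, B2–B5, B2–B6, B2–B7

A tree decomposition must satisfy three properties: every vertex lies in some bag; for every edge, both endpoints lie together in some bag; and for every vertex, the bags containing it form a connected subtree. Here vertex 3 appears in no bag, so the decomposition is invalid.

No — vertex 3 appears in no bag.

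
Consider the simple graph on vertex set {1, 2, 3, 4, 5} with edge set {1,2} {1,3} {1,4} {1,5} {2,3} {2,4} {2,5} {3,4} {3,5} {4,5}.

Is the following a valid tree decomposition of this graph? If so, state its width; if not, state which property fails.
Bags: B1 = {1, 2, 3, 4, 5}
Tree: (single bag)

Yes; width 4.

Every vertex of G appears in some bag (union = {1, 2, 3, 4, 5}); every edge is covered by a bag; and for each vertex v the set of bags containing v is connected in the bag tree. The decomposition is therefore valid. The largest bag has 5 vertices, so the width is 4.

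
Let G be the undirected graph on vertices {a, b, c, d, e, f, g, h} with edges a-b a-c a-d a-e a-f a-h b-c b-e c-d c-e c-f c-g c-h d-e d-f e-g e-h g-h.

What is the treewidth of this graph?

A width-3 tree decomposition is:
Bags: B1 = {c, e, g, h}  B2 = {a, c, e, h}  B3 = {a, c, d, e}  B4 = {a, b, c, e}  B5 = {a, c, d, f}
Tree: B1–B2, B2–B3, B3–B4, B3–B5
Each bag holds 4 vertices, so the decomposition has width 3, which upper-bounds the treewidth. On the other hand G contains the 4-clique {c, e, g, h}. A clique must lie in a single bag of any decomposition, so no decomposition can have width below 3. Therefore the treewidth is 3.

3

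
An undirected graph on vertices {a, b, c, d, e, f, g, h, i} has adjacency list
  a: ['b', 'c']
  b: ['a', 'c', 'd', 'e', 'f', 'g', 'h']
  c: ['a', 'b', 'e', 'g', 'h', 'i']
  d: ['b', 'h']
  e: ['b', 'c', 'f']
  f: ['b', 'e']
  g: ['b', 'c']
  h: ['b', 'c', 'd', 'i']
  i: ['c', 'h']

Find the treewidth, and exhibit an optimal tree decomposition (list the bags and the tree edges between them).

Treewidth 2.
One optimal decomposition is:
Bags: B1 = {b, c, e}  B2 = {b, c, h}  B3 = {b, e, f}  B4 = {a, b, c}  B5 = {c, h, i}  B6 = {b, d, h}  B7 = {b, c, g}
Tree: B1–B2, B1–B3, B1–B4, B2–B5, B2–B6, B1–B7

Every bag has size at most 3, so the width is 3 − 1 = 2 and tw(G) ≤ 2. Conversely, {b, d, h} is a clique of size 3, and the vertices of any clique must share a bag in every tree decomposition; so some bag has ≥ 3 vertices and tw(G) ≥ 2. Hence tw(G) = 2 exactly.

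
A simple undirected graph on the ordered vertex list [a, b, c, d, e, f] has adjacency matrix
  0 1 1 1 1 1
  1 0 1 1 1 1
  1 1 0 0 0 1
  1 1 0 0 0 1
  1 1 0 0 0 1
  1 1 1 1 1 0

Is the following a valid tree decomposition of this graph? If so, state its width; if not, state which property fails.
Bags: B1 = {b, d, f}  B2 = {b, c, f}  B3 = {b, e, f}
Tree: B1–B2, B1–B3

No — vertex a appears in no bag.

A tree decomposition must satisfy three properties: every vertex lies in some bag; for every edge, both endpoints lie together in some bag; and for every vertex, the bags containing it form a connected subtree. Here vertex a appears in no bag, so the decomposition is invalid.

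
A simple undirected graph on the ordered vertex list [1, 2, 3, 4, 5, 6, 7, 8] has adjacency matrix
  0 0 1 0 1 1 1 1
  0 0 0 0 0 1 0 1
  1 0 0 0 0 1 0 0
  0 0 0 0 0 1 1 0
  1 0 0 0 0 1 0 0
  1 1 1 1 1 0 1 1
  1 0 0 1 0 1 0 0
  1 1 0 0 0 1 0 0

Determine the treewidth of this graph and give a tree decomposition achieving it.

Treewidth 2.
One optimal decomposition is:
Bags: B1 = {2, 6, 8}  B2 = {1, 6, 8}  B3 = {1, 5, 6}  B4 = {1, 6, 7}  B5 = {1, 3, 6}  B6 = {4, 6, 7}
Tree: B1–B2, B2–B3, B2–B4, B4–B5, B4–B6

The largest bag has 3 vertices, giving width 2; this decomposition certifies tw(G) ≤ 2. For the lower bound, the 3 vertices {1, 6, 8} are pairwise adjacent, and any tree decomposition puts a clique entirely inside one bag — forcing width ≥ 2. Therefore the treewidth is 2.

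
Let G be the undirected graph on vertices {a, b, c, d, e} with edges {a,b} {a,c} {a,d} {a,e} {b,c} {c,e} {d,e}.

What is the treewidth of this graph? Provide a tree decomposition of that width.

Treewidth 2.
Bags: B1 = {a, c, e}  B2 = {a, b, c}  B3 = {a, d, e}
Tree: B1–B2, B1–B3

Each bag holds 3 vertices, so the decomposition has width 2, which upper-bounds the treewidth. For the lower bound, the 3 vertices {a, d, e} are pairwise adjacent, and any tree decomposition puts a clique entirely inside one bag — forcing width ≥ 2. Combining the bounds, tw(G) = 2.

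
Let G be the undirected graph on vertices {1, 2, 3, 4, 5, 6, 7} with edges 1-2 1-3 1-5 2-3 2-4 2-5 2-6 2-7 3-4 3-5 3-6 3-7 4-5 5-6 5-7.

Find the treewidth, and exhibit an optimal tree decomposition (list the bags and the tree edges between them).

Every bag has size at most 4, so the width is 4 − 1 = 3 and tw(G) ≤ 3. On the other hand G contains the 4-clique {1, 2, 3, 5}. A clique must lie in a single bag of any decomposition, so no decomposition can have width below 3. Therefore the treewidth is 3.

Treewidth 3.
Bags: B1 = {2, 3, 5, 7}  B2 = {1, 2, 3, 5}  B3 = {2, 3, 4, 5}  B4 = {2, 3, 5, 6}
Tree: B1–B2, B1–B3, B3–B4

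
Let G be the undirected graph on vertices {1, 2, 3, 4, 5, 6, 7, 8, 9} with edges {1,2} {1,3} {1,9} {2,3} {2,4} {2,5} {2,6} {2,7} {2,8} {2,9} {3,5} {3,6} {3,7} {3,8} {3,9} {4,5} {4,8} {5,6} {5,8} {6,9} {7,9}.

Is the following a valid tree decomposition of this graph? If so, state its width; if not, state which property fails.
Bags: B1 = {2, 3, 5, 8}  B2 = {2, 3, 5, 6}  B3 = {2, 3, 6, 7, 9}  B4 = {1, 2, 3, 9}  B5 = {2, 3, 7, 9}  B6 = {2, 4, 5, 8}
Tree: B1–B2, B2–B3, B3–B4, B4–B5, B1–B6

No — bags containing vertex 7 are not connected in the tree.

A tree decomposition must satisfy three properties: every vertex lies in some bag; for every edge, both endpoints lie together in some bag; and for every vertex, the bags containing it form a connected subtree. Here bags containing vertex 7 are not connected in the tree, so the decomposition is invalid.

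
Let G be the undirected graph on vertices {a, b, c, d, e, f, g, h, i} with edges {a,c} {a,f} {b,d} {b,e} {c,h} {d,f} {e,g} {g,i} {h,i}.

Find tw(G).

2

A width-2 tree decomposition is:
Bags: B1 = {a, d, f}  B2 = {a, b, d}  B3 = {a, b, e}  B4 = {a, e, g}  B5 = {a, g, i}  B6 = {a, h, i}  B7 = {a, c, h}
Tree: B1–B2, B2–B3, B3–B4, B4–B5, B5–B6, B6–B7
The largest bag has 3 vertices, giving width 2; this decomposition certifies tw(G) ≤ 2. Since a–f–d–b–e–g–i–h–c–a is a cycle in G, G is not acyclic. Forests are exactly the graphs of treewidth ≤ 1, so tw(G) ≥ 2. Therefore the treewidth is 2.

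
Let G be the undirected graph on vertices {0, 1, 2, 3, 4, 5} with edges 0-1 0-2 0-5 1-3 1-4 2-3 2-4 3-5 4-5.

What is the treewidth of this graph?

A width-3 tree decomposition is:
Bags: B1 = {1, 2, 3, 5}  B2 = {0, 1, 2, 5}  B3 = {1, 2, 4, 5}
Tree: B1–B2, B2–B3
Each bag holds 4 vertices, so the decomposition has width 3, which upper-bounds the treewidth. For the lower bound: the 4 vertex sets {3,5}, {0,2}, {1}, {4} are disjoint, each induces a connected subgraph, and every pair is joined by at least one edge of G. Contracting each set to a single vertex therefore yields K_{4} as a minor, and since treewidth is minor-monotone, tw(G) ≥ tw(K_{4}) = 3. The upper and lower bounds meet at 3, so that is the treewidth.

3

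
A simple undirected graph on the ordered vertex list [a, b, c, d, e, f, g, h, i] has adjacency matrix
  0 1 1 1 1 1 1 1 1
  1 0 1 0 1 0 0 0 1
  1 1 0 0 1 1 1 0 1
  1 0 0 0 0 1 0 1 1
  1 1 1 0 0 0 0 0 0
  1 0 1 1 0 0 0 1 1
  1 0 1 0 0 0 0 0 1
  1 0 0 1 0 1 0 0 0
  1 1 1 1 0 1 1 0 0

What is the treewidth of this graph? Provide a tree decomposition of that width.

Treewidth 3.
One such decomposition:
Bags: B1 = {a, d, f, i}  B2 = {a, c, f, i}  B3 = {a, b, c, i}  B4 = {a, d, f, h}  B5 = {a, c, g, i}  B6 = {a, b, c, e}
Tree: B1–B2, B2–B3, B1–B4, B3–B5, B3–B6

Each bag holds 4 vertices, so the decomposition has width 3, which upper-bounds the treewidth. Conversely, {a, b, c, e} is a clique of size 4, and the vertices of any clique must share a bag in every tree decomposition; so some bag has ≥ 4 vertices and tw(G) ≥ 3. Hence tw(G) = 3 exactly.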